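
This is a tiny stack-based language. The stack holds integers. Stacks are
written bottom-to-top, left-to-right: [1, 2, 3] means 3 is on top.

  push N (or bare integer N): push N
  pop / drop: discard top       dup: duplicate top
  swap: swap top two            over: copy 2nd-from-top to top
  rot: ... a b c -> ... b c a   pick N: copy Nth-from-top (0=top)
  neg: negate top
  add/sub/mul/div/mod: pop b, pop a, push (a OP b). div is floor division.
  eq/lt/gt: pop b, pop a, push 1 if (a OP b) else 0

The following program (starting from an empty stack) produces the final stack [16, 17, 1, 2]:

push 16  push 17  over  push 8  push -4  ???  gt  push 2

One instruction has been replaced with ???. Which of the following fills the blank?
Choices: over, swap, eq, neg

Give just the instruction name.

Answer: eq

Derivation:
Stack before ???: [16, 17, 16, 8, -4]
Stack after ???:  [16, 17, 16, 0]
Checking each choice:
  over: produces [16, 17, 16, 8, 0, 2]
  swap: produces [16, 17, 16, 0, 2]
  eq: MATCH
  neg: produces [16, 17, 16, 1, 2]


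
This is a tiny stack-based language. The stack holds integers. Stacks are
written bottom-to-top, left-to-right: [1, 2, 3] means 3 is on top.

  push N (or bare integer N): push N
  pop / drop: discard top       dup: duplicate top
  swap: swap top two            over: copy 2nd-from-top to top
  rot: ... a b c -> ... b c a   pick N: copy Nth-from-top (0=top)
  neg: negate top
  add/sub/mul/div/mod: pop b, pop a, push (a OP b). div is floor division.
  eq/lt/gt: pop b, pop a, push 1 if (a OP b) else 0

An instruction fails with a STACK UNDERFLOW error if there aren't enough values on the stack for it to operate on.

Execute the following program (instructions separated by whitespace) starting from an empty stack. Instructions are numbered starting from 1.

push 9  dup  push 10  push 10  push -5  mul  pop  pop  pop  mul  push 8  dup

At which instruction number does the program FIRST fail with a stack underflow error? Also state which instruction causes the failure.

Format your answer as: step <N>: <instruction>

Step 1 ('push 9'): stack = [9], depth = 1
Step 2 ('dup'): stack = [9, 9], depth = 2
Step 3 ('push 10'): stack = [9, 9, 10], depth = 3
Step 4 ('push 10'): stack = [9, 9, 10, 10], depth = 4
Step 5 ('push -5'): stack = [9, 9, 10, 10, -5], depth = 5
Step 6 ('mul'): stack = [9, 9, 10, -50], depth = 4
Step 7 ('pop'): stack = [9, 9, 10], depth = 3
Step 8 ('pop'): stack = [9, 9], depth = 2
Step 9 ('pop'): stack = [9], depth = 1
Step 10 ('mul'): needs 2 value(s) but depth is 1 — STACK UNDERFLOW

Answer: step 10: mul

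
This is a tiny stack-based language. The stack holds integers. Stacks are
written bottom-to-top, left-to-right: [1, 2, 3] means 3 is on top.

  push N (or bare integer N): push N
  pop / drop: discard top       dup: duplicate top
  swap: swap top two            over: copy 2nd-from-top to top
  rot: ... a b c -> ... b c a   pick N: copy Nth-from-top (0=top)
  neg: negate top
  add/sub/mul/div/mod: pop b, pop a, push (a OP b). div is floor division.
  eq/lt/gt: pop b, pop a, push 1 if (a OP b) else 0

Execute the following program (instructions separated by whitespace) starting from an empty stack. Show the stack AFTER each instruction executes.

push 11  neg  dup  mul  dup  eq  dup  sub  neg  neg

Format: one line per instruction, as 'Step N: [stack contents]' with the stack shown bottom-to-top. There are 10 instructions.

Step 1: [11]
Step 2: [-11]
Step 3: [-11, -11]
Step 4: [121]
Step 5: [121, 121]
Step 6: [1]
Step 7: [1, 1]
Step 8: [0]
Step 9: [0]
Step 10: [0]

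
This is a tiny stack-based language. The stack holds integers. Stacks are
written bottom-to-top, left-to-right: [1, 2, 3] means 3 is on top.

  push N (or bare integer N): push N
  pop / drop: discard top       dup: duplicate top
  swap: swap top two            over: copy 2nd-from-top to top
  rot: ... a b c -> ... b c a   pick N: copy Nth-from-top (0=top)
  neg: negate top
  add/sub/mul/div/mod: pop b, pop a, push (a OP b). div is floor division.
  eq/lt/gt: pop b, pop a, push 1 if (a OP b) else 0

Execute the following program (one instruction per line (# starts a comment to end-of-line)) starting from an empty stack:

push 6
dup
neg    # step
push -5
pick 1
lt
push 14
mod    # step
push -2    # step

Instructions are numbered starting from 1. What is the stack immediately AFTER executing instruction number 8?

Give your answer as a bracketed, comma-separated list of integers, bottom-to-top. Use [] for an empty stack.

Answer: [6, -6, 0]

Derivation:
Step 1 ('push 6'): [6]
Step 2 ('dup'): [6, 6]
Step 3 ('neg'): [6, -6]
Step 4 ('push -5'): [6, -6, -5]
Step 5 ('pick 1'): [6, -6, -5, -6]
Step 6 ('lt'): [6, -6, 0]
Step 7 ('push 14'): [6, -6, 0, 14]
Step 8 ('mod'): [6, -6, 0]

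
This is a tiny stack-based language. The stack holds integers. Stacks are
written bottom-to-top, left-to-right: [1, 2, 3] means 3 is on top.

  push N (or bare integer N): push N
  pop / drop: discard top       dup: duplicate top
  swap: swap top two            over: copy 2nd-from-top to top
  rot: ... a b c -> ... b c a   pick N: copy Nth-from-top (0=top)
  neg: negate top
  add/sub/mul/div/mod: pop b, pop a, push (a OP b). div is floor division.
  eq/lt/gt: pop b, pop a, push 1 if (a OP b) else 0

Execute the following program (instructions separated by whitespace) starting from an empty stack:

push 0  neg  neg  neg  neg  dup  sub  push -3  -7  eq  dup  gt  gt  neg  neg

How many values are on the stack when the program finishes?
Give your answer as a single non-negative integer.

After 'push 0': stack = [0] (depth 1)
After 'neg': stack = [0] (depth 1)
After 'neg': stack = [0] (depth 1)
After 'neg': stack = [0] (depth 1)
After 'neg': stack = [0] (depth 1)
After 'dup': stack = [0, 0] (depth 2)
After 'sub': stack = [0] (depth 1)
After 'push -3': stack = [0, -3] (depth 2)
After 'push -7': stack = [0, -3, -7] (depth 3)
After 'eq': stack = [0, 0] (depth 2)
After 'dup': stack = [0, 0, 0] (depth 3)
After 'gt': stack = [0, 0] (depth 2)
After 'gt': stack = [0] (depth 1)
After 'neg': stack = [0] (depth 1)
After 'neg': stack = [0] (depth 1)

Answer: 1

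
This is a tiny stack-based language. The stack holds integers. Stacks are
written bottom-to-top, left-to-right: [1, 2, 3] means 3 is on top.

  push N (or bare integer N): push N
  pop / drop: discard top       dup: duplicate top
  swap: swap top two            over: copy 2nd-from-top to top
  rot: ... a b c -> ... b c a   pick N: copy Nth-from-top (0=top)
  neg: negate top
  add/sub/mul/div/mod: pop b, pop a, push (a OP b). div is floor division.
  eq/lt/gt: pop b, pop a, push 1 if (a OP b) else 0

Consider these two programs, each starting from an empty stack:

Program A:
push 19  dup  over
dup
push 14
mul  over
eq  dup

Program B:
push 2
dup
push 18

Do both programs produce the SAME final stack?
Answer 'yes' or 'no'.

Answer: no

Derivation:
Program A trace:
  After 'push 19': [19]
  After 'dup': [19, 19]
  After 'over': [19, 19, 19]
  After 'dup': [19, 19, 19, 19]
  After 'push 14': [19, 19, 19, 19, 14]
  After 'mul': [19, 19, 19, 266]
  After 'over': [19, 19, 19, 266, 19]
  After 'eq': [19, 19, 19, 0]
  After 'dup': [19, 19, 19, 0, 0]
Program A final stack: [19, 19, 19, 0, 0]

Program B trace:
  After 'push 2': [2]
  After 'dup': [2, 2]
  After 'push 18': [2, 2, 18]
Program B final stack: [2, 2, 18]
Same: no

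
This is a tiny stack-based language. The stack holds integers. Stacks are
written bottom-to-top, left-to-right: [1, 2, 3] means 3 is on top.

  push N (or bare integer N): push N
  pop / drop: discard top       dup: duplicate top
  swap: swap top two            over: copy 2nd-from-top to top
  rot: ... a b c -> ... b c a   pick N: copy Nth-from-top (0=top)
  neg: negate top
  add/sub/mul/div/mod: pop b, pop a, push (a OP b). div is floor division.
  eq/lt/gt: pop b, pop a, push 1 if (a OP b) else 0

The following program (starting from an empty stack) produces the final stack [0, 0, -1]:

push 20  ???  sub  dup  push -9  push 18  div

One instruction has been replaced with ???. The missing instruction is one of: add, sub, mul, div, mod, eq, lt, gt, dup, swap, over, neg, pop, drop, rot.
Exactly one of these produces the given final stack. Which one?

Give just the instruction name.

Answer: dup

Derivation:
Stack before ???: [20]
Stack after ???:  [20, 20]
The instruction that transforms [20] -> [20, 20] is: dup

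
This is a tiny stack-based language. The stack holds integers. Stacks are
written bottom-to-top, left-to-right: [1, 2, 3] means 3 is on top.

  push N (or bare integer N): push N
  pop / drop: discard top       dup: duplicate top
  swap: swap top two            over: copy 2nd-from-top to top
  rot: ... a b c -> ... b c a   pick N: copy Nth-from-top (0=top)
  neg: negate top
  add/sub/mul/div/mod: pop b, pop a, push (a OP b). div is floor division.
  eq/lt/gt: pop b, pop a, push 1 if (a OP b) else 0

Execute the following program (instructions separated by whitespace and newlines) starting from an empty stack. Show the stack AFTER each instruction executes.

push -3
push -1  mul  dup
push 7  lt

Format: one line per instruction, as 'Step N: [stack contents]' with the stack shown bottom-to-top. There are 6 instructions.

Step 1: [-3]
Step 2: [-3, -1]
Step 3: [3]
Step 4: [3, 3]
Step 5: [3, 3, 7]
Step 6: [3, 1]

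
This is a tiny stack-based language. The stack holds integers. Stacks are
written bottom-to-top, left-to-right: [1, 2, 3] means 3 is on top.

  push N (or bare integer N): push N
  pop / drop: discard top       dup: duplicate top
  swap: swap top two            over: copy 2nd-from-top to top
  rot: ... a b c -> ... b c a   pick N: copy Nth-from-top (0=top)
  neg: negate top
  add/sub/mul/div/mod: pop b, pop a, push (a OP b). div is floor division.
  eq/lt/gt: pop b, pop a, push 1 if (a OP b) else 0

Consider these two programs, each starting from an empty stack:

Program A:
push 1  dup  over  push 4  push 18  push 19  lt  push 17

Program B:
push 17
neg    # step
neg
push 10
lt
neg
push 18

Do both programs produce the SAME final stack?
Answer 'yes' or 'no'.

Program A trace:
  After 'push 1': [1]
  After 'dup': [1, 1]
  After 'over': [1, 1, 1]
  After 'push 4': [1, 1, 1, 4]
  After 'push 18': [1, 1, 1, 4, 18]
  After 'push 19': [1, 1, 1, 4, 18, 19]
  After 'lt': [1, 1, 1, 4, 1]
  After 'push 17': [1, 1, 1, 4, 1, 17]
Program A final stack: [1, 1, 1, 4, 1, 17]

Program B trace:
  After 'push 17': [17]
  After 'neg': [-17]
  After 'neg': [17]
  After 'push 10': [17, 10]
  After 'lt': [0]
  After 'neg': [0]
  After 'push 18': [0, 18]
Program B final stack: [0, 18]
Same: no

Answer: no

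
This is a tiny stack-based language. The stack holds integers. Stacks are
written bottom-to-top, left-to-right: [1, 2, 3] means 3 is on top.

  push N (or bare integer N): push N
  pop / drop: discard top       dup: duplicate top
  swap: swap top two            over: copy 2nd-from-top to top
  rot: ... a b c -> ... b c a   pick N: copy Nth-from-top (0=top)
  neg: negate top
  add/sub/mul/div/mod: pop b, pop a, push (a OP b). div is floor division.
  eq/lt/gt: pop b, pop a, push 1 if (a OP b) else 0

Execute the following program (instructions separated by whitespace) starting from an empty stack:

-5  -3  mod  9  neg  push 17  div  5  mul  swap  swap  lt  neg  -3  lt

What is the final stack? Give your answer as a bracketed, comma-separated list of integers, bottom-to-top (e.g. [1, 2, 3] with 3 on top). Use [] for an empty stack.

Answer: [0]

Derivation:
After 'push -5': [-5]
After 'push -3': [-5, -3]
After 'mod': [-2]
After 'push 9': [-2, 9]
After 'neg': [-2, -9]
After 'push 17': [-2, -9, 17]
After 'div': [-2, -1]
After 'push 5': [-2, -1, 5]
After 'mul': [-2, -5]
After 'swap': [-5, -2]
After 'swap': [-2, -5]
After 'lt': [0]
After 'neg': [0]
After 'push -3': [0, -3]
After 'lt': [0]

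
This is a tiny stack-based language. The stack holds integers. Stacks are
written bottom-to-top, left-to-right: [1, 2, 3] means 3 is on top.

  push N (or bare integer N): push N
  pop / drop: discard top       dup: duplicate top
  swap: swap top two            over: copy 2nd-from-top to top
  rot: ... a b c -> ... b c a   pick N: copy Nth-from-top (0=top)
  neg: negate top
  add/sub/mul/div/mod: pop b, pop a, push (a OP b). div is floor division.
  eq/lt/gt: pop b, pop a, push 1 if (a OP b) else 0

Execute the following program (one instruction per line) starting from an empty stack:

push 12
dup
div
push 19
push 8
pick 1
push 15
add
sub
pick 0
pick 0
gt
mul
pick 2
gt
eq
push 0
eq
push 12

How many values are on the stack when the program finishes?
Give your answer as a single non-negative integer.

Answer: 3

Derivation:
After 'push 12': stack = [12] (depth 1)
After 'dup': stack = [12, 12] (depth 2)
After 'div': stack = [1] (depth 1)
After 'push 19': stack = [1, 19] (depth 2)
After 'push 8': stack = [1, 19, 8] (depth 3)
After 'pick 1': stack = [1, 19, 8, 19] (depth 4)
After 'push 15': stack = [1, 19, 8, 19, 15] (depth 5)
After 'add': stack = [1, 19, 8, 34] (depth 4)
After 'sub': stack = [1, 19, -26] (depth 3)
After 'pick 0': stack = [1, 19, -26, -26] (depth 4)
After 'pick 0': stack = [1, 19, -26, -26, -26] (depth 5)
After 'gt': stack = [1, 19, -26, 0] (depth 4)
After 'mul': stack = [1, 19, 0] (depth 3)
After 'pick 2': stack = [1, 19, 0, 1] (depth 4)
After 'gt': stack = [1, 19, 0] (depth 3)
After 'eq': stack = [1, 0] (depth 2)
After 'push 0': stack = [1, 0, 0] (depth 3)
After 'eq': stack = [1, 1] (depth 2)
After 'push 12': stack = [1, 1, 12] (depth 3)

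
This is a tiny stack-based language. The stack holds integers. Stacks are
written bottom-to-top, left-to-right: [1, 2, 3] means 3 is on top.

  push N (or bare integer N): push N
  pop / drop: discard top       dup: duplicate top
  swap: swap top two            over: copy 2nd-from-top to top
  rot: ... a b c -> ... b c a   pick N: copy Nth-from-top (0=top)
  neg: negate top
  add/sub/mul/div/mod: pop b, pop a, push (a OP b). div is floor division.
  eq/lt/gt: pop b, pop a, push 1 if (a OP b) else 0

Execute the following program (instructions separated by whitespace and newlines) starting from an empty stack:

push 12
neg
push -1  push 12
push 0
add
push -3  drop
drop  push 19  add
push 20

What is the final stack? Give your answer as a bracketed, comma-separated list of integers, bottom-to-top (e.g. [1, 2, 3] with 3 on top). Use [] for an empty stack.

Answer: [-12, 18, 20]

Derivation:
After 'push 12': [12]
After 'neg': [-12]
After 'push -1': [-12, -1]
After 'push 12': [-12, -1, 12]
After 'push 0': [-12, -1, 12, 0]
After 'add': [-12, -1, 12]
After 'push -3': [-12, -1, 12, -3]
After 'drop': [-12, -1, 12]
After 'drop': [-12, -1]
After 'push 19': [-12, -1, 19]
After 'add': [-12, 18]
After 'push 20': [-12, 18, 20]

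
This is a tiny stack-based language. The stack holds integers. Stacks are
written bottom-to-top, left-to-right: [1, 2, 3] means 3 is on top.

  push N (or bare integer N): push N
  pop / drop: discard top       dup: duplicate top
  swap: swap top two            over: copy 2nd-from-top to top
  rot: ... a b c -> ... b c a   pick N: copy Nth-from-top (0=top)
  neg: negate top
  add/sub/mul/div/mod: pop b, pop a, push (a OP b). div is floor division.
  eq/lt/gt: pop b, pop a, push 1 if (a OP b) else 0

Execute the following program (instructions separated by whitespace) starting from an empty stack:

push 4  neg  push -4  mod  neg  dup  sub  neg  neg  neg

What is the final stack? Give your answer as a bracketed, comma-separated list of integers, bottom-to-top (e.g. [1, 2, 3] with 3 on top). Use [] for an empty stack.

After 'push 4': [4]
After 'neg': [-4]
After 'push -4': [-4, -4]
After 'mod': [0]
After 'neg': [0]
After 'dup': [0, 0]
After 'sub': [0]
After 'neg': [0]
After 'neg': [0]
After 'neg': [0]

Answer: [0]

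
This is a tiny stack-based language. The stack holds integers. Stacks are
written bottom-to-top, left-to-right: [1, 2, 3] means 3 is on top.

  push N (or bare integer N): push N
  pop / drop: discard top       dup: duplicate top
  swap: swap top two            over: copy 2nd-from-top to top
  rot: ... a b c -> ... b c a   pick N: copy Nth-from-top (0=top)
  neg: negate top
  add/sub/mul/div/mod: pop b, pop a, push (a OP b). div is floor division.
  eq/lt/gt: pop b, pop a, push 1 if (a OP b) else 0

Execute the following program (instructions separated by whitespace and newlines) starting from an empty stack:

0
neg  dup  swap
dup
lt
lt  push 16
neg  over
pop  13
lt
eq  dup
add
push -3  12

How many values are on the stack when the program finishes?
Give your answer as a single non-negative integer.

After 'push 0': stack = [0] (depth 1)
After 'neg': stack = [0] (depth 1)
After 'dup': stack = [0, 0] (depth 2)
After 'swap': stack = [0, 0] (depth 2)
After 'dup': stack = [0, 0, 0] (depth 3)
After 'lt': stack = [0, 0] (depth 2)
After 'lt': stack = [0] (depth 1)
After 'push 16': stack = [0, 16] (depth 2)
After 'neg': stack = [0, -16] (depth 2)
After 'over': stack = [0, -16, 0] (depth 3)
After 'pop': stack = [0, -16] (depth 2)
After 'push 13': stack = [0, -16, 13] (depth 3)
After 'lt': stack = [0, 1] (depth 2)
After 'eq': stack = [0] (depth 1)
After 'dup': stack = [0, 0] (depth 2)
After 'add': stack = [0] (depth 1)
After 'push -3': stack = [0, -3] (depth 2)
After 'push 12': stack = [0, -3, 12] (depth 3)

Answer: 3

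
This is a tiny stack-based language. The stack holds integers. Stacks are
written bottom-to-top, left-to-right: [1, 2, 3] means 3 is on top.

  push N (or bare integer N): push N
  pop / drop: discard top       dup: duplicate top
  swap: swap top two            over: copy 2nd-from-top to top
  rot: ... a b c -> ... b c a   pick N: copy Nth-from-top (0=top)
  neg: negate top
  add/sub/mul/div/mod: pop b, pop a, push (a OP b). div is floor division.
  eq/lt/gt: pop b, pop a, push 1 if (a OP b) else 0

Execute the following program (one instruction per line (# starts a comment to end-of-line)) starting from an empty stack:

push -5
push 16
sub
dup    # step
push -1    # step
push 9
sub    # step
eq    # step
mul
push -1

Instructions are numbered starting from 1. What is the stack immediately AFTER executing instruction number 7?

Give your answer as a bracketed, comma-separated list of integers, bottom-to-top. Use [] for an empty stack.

Step 1 ('push -5'): [-5]
Step 2 ('push 16'): [-5, 16]
Step 3 ('sub'): [-21]
Step 4 ('dup'): [-21, -21]
Step 5 ('push -1'): [-21, -21, -1]
Step 6 ('push 9'): [-21, -21, -1, 9]
Step 7 ('sub'): [-21, -21, -10]

Answer: [-21, -21, -10]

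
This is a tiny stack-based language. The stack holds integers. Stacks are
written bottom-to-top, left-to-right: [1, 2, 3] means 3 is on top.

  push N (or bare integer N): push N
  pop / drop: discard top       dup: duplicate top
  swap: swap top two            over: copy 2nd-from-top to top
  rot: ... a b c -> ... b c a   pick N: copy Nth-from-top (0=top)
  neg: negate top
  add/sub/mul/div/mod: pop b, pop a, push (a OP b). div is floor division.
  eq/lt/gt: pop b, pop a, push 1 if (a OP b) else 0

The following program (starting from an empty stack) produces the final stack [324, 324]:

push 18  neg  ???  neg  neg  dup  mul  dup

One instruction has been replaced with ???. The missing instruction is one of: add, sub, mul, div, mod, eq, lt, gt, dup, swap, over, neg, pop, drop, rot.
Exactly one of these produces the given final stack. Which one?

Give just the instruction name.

Answer: neg

Derivation:
Stack before ???: [-18]
Stack after ???:  [18]
The instruction that transforms [-18] -> [18] is: neg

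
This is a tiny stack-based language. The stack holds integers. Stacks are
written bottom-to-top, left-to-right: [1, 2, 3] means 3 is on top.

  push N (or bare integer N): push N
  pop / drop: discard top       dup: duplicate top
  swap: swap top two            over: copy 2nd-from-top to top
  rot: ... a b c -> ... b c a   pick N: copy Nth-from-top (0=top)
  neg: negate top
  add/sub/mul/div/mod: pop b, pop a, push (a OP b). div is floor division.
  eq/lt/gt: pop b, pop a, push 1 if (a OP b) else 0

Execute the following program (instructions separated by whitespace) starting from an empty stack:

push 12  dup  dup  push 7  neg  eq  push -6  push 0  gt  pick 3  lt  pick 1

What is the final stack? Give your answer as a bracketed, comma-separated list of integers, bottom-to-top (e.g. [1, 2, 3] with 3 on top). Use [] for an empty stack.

After 'push 12': [12]
After 'dup': [12, 12]
After 'dup': [12, 12, 12]
After 'push 7': [12, 12, 12, 7]
After 'neg': [12, 12, 12, -7]
After 'eq': [12, 12, 0]
After 'push -6': [12, 12, 0, -6]
After 'push 0': [12, 12, 0, -6, 0]
After 'gt': [12, 12, 0, 0]
After 'pick 3': [12, 12, 0, 0, 12]
After 'lt': [12, 12, 0, 1]
After 'pick 1': [12, 12, 0, 1, 0]

Answer: [12, 12, 0, 1, 0]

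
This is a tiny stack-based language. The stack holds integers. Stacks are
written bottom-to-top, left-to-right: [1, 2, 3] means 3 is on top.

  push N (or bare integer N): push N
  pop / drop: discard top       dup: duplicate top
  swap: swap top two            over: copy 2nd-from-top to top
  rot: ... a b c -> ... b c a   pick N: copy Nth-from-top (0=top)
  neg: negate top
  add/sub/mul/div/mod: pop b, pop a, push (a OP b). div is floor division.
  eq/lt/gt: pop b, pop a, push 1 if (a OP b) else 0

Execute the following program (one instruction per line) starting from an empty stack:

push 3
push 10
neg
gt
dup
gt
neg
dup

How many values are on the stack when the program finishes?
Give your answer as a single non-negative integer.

After 'push 3': stack = [3] (depth 1)
After 'push 10': stack = [3, 10] (depth 2)
After 'neg': stack = [3, -10] (depth 2)
After 'gt': stack = [1] (depth 1)
After 'dup': stack = [1, 1] (depth 2)
After 'gt': stack = [0] (depth 1)
After 'neg': stack = [0] (depth 1)
After 'dup': stack = [0, 0] (depth 2)

Answer: 2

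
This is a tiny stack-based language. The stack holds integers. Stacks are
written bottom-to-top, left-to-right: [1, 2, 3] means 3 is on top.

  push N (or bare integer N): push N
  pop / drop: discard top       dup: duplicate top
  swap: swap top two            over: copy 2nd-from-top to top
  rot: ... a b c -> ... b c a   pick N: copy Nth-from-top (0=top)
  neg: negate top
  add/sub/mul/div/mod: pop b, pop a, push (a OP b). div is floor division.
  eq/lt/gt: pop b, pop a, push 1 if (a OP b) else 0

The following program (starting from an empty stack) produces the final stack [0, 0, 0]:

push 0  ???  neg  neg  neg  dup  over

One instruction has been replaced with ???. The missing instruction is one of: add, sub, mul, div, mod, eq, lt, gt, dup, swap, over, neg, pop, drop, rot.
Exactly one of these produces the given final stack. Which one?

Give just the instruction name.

Answer: neg

Derivation:
Stack before ???: [0]
Stack after ???:  [0]
The instruction that transforms [0] -> [0] is: neg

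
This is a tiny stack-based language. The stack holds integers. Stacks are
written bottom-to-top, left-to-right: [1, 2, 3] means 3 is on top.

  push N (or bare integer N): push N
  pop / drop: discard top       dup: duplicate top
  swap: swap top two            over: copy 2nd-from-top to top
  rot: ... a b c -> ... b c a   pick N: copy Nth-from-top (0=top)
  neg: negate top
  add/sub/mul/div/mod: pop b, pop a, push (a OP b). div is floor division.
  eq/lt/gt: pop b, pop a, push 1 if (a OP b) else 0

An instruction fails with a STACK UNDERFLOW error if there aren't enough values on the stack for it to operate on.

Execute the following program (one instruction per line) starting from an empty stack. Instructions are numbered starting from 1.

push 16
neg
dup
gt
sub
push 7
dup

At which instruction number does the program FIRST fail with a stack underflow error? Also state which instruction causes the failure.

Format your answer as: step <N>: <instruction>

Step 1 ('push 16'): stack = [16], depth = 1
Step 2 ('neg'): stack = [-16], depth = 1
Step 3 ('dup'): stack = [-16, -16], depth = 2
Step 4 ('gt'): stack = [0], depth = 1
Step 5 ('sub'): needs 2 value(s) but depth is 1 — STACK UNDERFLOW

Answer: step 5: sub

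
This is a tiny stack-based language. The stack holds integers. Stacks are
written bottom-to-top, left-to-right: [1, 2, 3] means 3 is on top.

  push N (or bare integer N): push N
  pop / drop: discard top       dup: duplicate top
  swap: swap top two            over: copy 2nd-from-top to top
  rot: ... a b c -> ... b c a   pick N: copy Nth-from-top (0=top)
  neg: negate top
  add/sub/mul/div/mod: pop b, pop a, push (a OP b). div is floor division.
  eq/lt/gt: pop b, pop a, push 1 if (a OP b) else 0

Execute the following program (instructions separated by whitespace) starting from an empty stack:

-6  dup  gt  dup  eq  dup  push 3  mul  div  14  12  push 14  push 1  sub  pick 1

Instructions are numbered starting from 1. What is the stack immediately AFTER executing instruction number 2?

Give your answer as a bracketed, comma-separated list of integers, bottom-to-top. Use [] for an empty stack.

Answer: [-6, -6]

Derivation:
Step 1 ('-6'): [-6]
Step 2 ('dup'): [-6, -6]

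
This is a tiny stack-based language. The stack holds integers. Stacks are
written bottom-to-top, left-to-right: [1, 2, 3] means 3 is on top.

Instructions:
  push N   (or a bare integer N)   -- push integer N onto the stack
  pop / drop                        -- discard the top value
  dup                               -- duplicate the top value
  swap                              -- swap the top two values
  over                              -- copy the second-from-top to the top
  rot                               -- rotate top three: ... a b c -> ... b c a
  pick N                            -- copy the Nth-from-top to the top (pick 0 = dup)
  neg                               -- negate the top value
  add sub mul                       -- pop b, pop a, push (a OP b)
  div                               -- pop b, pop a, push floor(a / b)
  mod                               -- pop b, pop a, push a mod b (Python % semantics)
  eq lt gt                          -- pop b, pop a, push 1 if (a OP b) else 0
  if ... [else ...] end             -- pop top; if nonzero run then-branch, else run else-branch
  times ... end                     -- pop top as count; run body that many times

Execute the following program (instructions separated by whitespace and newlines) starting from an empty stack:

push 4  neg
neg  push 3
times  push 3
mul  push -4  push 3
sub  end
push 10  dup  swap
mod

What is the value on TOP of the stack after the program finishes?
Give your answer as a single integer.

Answer: 0

Derivation:
After 'push 4': [4]
After 'neg': [-4]
After 'neg': [4]
After 'push 3': [4, 3]
After 'times': [4]
After 'push 3': [4, 3]
After 'mul': [12]
After 'push -4': [12, -4]
After 'push 3': [12, -4, 3]
After 'sub': [12, -7]
  ...
After 'sub': [12, -21, -7]
After 'push 3': [12, -21, -7, 3]
After 'mul': [12, -21, -21]
After 'push -4': [12, -21, -21, -4]
After 'push 3': [12, -21, -21, -4, 3]
After 'sub': [12, -21, -21, -7]
After 'push 10': [12, -21, -21, -7, 10]
After 'dup': [12, -21, -21, -7, 10, 10]
After 'swap': [12, -21, -21, -7, 10, 10]
After 'mod': [12, -21, -21, -7, 0]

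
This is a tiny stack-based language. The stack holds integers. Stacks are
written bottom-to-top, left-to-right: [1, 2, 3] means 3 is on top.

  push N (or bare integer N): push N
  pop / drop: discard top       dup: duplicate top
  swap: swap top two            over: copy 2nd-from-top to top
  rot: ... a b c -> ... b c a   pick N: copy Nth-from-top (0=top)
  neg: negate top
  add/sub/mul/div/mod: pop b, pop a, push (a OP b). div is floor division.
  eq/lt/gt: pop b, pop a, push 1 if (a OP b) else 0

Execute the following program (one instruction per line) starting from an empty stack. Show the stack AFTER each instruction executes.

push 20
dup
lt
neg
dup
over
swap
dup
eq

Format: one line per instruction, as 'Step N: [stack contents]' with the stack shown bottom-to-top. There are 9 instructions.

Step 1: [20]
Step 2: [20, 20]
Step 3: [0]
Step 4: [0]
Step 5: [0, 0]
Step 6: [0, 0, 0]
Step 7: [0, 0, 0]
Step 8: [0, 0, 0, 0]
Step 9: [0, 0, 1]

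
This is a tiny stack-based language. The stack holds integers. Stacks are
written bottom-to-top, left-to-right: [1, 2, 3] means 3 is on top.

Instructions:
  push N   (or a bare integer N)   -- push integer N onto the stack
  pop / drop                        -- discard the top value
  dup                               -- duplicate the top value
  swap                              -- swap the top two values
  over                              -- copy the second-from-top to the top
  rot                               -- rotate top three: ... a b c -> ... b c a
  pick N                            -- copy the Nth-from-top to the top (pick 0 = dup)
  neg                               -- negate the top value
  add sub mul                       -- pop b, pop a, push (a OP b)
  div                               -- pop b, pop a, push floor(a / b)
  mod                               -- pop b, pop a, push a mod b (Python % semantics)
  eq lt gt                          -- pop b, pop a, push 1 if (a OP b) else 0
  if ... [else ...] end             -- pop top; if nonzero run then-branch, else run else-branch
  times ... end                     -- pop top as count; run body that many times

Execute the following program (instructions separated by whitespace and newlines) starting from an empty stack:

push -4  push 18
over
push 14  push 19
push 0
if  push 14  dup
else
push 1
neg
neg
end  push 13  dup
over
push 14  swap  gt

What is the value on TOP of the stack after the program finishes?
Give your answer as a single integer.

Answer: 1

Derivation:
After 'push -4': [-4]
After 'push 18': [-4, 18]
After 'over': [-4, 18, -4]
After 'push 14': [-4, 18, -4, 14]
After 'push 19': [-4, 18, -4, 14, 19]
After 'push 0': [-4, 18, -4, 14, 19, 0]
After 'if': [-4, 18, -4, 14, 19]
After 'push 1': [-4, 18, -4, 14, 19, 1]
After 'neg': [-4, 18, -4, 14, 19, -1]
After 'neg': [-4, 18, -4, 14, 19, 1]
After 'push 13': [-4, 18, -4, 14, 19, 1, 13]
After 'dup': [-4, 18, -4, 14, 19, 1, 13, 13]
After 'over': [-4, 18, -4, 14, 19, 1, 13, 13, 13]
After 'push 14': [-4, 18, -4, 14, 19, 1, 13, 13, 13, 14]
After 'swap': [-4, 18, -4, 14, 19, 1, 13, 13, 14, 13]
After 'gt': [-4, 18, -4, 14, 19, 1, 13, 13, 1]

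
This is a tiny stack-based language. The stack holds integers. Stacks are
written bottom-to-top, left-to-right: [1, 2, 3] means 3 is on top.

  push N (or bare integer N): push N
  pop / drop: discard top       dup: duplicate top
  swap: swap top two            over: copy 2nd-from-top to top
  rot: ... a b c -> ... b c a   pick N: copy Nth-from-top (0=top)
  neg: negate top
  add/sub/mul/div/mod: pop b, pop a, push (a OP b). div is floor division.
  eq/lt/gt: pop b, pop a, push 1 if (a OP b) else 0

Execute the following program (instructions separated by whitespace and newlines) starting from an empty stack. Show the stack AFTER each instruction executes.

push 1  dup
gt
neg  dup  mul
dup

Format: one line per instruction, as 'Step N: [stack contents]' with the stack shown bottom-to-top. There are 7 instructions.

Step 1: [1]
Step 2: [1, 1]
Step 3: [0]
Step 4: [0]
Step 5: [0, 0]
Step 6: [0]
Step 7: [0, 0]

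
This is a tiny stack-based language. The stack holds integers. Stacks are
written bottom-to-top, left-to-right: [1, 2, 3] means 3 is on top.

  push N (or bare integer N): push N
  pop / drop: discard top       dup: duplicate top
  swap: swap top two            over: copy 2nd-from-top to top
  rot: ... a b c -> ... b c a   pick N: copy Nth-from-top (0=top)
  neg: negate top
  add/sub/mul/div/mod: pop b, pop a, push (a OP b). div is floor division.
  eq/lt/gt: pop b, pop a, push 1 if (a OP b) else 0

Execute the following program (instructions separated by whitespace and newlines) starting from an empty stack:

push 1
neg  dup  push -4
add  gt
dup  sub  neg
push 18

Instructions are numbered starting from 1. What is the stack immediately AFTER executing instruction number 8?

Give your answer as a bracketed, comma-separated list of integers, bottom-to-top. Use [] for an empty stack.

Answer: [0]

Derivation:
Step 1 ('push 1'): [1]
Step 2 ('neg'): [-1]
Step 3 ('dup'): [-1, -1]
Step 4 ('push -4'): [-1, -1, -4]
Step 5 ('add'): [-1, -5]
Step 6 ('gt'): [1]
Step 7 ('dup'): [1, 1]
Step 8 ('sub'): [0]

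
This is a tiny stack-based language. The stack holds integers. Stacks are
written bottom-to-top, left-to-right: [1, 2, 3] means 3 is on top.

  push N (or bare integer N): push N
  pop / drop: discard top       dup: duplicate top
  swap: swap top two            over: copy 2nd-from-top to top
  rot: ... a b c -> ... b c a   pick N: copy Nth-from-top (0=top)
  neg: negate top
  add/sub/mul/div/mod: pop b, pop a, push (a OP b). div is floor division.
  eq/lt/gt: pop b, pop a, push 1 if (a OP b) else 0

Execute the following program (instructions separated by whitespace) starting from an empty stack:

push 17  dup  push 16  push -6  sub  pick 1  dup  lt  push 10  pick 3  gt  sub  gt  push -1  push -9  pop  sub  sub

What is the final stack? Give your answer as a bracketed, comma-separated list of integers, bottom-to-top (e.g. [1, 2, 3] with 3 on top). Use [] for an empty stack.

Answer: [17, 15]

Derivation:
After 'push 17': [17]
After 'dup': [17, 17]
After 'push 16': [17, 17, 16]
After 'push -6': [17, 17, 16, -6]
After 'sub': [17, 17, 22]
After 'pick 1': [17, 17, 22, 17]
After 'dup': [17, 17, 22, 17, 17]
After 'lt': [17, 17, 22, 0]
After 'push 10': [17, 17, 22, 0, 10]
After 'pick 3': [17, 17, 22, 0, 10, 17]
After 'gt': [17, 17, 22, 0, 0]
After 'sub': [17, 17, 22, 0]
After 'gt': [17, 17, 1]
After 'push -1': [17, 17, 1, -1]
After 'push -9': [17, 17, 1, -1, -9]
After 'pop': [17, 17, 1, -1]
After 'sub': [17, 17, 2]
After 'sub': [17, 15]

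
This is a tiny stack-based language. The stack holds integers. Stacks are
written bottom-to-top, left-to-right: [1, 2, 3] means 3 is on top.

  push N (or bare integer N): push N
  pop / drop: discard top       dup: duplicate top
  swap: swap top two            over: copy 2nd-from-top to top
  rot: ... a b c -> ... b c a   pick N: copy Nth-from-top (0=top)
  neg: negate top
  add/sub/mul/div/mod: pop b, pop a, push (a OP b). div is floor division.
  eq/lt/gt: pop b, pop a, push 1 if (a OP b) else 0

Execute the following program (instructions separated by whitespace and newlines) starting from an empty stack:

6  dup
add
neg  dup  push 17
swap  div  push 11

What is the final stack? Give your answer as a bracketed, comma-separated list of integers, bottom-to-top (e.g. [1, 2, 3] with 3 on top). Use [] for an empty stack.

After 'push 6': [6]
After 'dup': [6, 6]
After 'add': [12]
After 'neg': [-12]
After 'dup': [-12, -12]
After 'push 17': [-12, -12, 17]
After 'swap': [-12, 17, -12]
After 'div': [-12, -2]
After 'push 11': [-12, -2, 11]

Answer: [-12, -2, 11]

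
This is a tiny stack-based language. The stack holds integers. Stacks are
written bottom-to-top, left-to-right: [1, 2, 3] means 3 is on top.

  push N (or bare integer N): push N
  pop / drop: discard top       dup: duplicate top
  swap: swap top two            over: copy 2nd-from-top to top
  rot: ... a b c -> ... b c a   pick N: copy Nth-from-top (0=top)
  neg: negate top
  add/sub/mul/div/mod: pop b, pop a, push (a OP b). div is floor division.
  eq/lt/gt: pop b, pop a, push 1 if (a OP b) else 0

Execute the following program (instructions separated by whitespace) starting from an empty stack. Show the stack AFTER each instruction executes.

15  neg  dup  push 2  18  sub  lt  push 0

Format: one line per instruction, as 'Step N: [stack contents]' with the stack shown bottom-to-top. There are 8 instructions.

Step 1: [15]
Step 2: [-15]
Step 3: [-15, -15]
Step 4: [-15, -15, 2]
Step 5: [-15, -15, 2, 18]
Step 6: [-15, -15, -16]
Step 7: [-15, 0]
Step 8: [-15, 0, 0]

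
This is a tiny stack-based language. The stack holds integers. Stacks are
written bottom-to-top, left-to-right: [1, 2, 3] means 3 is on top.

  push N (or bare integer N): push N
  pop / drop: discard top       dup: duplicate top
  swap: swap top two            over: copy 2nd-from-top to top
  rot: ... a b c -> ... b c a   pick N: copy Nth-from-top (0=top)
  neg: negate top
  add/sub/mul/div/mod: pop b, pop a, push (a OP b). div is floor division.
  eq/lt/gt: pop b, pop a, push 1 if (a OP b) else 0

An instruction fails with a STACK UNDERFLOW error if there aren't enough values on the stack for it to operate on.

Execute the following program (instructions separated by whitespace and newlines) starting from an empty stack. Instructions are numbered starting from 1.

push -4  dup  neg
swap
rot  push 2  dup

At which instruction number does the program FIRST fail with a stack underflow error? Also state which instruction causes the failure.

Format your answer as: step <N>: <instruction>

Step 1 ('push -4'): stack = [-4], depth = 1
Step 2 ('dup'): stack = [-4, -4], depth = 2
Step 3 ('neg'): stack = [-4, 4], depth = 2
Step 4 ('swap'): stack = [4, -4], depth = 2
Step 5 ('rot'): needs 3 value(s) but depth is 2 — STACK UNDERFLOW

Answer: step 5: rot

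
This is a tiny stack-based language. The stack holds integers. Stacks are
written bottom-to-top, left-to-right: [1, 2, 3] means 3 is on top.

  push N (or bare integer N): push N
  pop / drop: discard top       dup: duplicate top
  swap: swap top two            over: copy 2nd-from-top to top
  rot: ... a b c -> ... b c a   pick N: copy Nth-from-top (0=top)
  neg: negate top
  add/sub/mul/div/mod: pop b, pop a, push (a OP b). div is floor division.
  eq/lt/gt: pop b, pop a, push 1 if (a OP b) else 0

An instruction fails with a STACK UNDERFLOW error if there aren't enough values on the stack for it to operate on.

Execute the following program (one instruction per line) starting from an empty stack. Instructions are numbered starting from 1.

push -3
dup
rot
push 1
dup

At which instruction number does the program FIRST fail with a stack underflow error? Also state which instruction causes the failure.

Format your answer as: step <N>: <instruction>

Step 1 ('push -3'): stack = [-3], depth = 1
Step 2 ('dup'): stack = [-3, -3], depth = 2
Step 3 ('rot'): needs 3 value(s) but depth is 2 — STACK UNDERFLOW

Answer: step 3: rot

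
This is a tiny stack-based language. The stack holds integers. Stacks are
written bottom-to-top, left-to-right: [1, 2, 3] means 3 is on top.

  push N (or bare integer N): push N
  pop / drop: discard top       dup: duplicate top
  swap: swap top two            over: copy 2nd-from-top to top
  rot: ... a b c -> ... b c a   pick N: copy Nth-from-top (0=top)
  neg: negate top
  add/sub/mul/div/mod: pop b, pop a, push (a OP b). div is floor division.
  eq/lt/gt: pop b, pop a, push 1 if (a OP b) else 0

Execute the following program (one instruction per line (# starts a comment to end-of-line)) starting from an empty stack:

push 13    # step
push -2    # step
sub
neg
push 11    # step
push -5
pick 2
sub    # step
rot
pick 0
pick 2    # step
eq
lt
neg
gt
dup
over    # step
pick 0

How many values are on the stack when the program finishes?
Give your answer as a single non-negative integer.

After 'push 13': stack = [13] (depth 1)
After 'push -2': stack = [13, -2] (depth 2)
After 'sub': stack = [15] (depth 1)
After 'neg': stack = [-15] (depth 1)
After 'push 11': stack = [-15, 11] (depth 2)
After 'push -5': stack = [-15, 11, -5] (depth 3)
After 'pick 2': stack = [-15, 11, -5, -15] (depth 4)
After 'sub': stack = [-15, 11, 10] (depth 3)
After 'rot': stack = [11, 10, -15] (depth 3)
After 'pick 0': stack = [11, 10, -15, -15] (depth 4)
After 'pick 2': stack = [11, 10, -15, -15, 10] (depth 5)
After 'eq': stack = [11, 10, -15, 0] (depth 4)
After 'lt': stack = [11, 10, 1] (depth 3)
After 'neg': stack = [11, 10, -1] (depth 3)
After 'gt': stack = [11, 1] (depth 2)
After 'dup': stack = [11, 1, 1] (depth 3)
After 'over': stack = [11, 1, 1, 1] (depth 4)
After 'pick 0': stack = [11, 1, 1, 1, 1] (depth 5)

Answer: 5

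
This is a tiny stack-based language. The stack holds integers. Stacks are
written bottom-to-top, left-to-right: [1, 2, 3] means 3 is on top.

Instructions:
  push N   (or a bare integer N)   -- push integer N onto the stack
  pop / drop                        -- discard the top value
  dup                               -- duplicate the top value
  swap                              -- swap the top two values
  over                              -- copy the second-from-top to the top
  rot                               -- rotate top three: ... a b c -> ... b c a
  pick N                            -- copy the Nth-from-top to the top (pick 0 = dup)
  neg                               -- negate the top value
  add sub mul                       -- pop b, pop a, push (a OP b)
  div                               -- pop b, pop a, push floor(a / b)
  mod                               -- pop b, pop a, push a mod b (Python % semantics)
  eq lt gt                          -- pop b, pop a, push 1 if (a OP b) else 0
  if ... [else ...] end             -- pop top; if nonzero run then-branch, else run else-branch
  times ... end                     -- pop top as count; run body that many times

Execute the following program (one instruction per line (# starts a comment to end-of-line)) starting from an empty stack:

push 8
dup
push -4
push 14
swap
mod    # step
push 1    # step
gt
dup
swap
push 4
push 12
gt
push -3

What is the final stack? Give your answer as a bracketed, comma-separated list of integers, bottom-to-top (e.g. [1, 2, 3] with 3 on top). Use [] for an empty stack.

After 'push 8': [8]
After 'dup': [8, 8]
After 'push -4': [8, 8, -4]
After 'push 14': [8, 8, -4, 14]
After 'swap': [8, 8, 14, -4]
After 'mod': [8, 8, -2]
After 'push 1': [8, 8, -2, 1]
After 'gt': [8, 8, 0]
After 'dup': [8, 8, 0, 0]
After 'swap': [8, 8, 0, 0]
After 'push 4': [8, 8, 0, 0, 4]
After 'push 12': [8, 8, 0, 0, 4, 12]
After 'gt': [8, 8, 0, 0, 0]
After 'push -3': [8, 8, 0, 0, 0, -3]

Answer: [8, 8, 0, 0, 0, -3]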